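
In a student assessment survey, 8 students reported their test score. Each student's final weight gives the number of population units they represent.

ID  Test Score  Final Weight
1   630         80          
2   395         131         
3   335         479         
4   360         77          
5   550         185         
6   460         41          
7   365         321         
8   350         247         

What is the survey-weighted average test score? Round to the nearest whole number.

Weighted sum = 630×80 + 395×131 + 335×479 + 360×77 + 550×185 + 460×41 + 365×321 + 350×247
  = 50400 + 51745 + 160465 + 27720 + 101750 + 18860 + 117165 + 86450 = 614555
Sum of weights = 80 + 131 + 479 + 77 + 185 + 41 + 321 + 247 = 1561
Weighted mean = 614555 / 1561 = 393.69315

394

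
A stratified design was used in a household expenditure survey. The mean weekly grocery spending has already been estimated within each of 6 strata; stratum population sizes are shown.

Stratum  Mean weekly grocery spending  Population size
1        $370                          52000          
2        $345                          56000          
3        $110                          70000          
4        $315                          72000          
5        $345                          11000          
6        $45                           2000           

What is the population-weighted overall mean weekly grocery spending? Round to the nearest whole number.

277

Σ Nₕ·x̄ₕ = 370×52000 + 345×56000 + 110×70000 + 315×72000 + 345×11000 + 45×2000
  = 19240000 + 19320000 + 7700000 + 22680000 + 3795000 + 90000 = 72825000
Σ Nₕ = 52000 + 56000 + 70000 + 72000 + 11000 + 2000 = 263000
Overall mean = 72825000 / 263000 = 276.90114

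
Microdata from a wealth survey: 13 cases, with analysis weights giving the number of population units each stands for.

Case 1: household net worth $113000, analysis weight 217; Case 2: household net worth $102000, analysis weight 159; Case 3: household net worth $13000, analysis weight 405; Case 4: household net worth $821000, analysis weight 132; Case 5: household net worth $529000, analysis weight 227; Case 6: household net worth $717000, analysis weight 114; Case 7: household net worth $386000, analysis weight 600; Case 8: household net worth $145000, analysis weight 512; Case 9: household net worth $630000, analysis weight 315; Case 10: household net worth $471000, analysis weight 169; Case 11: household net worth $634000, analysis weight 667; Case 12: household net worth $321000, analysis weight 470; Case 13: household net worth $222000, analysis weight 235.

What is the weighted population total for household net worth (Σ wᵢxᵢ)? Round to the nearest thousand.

1566004000

Weighted total = 1566004000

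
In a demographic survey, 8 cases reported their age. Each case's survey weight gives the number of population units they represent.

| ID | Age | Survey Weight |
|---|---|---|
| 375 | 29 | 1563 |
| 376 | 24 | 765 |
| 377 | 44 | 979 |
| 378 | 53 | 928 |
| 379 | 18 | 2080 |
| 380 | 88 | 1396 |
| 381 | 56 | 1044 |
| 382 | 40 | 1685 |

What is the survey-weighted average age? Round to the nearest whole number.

42

Weighted sum = 29×1563 + 24×765 + 44×979 + 53×928 + 18×2080 + 88×1396 + 56×1044 + 40×1685
  = 45327 + 18360 + 43076 + 49184 + 37440 + 122848 + 58464 + 67400 = 442099
Sum of weights = 1563 + 765 + 979 + 928 + 2080 + 1396 + 1044 + 1685 = 10440
Weighted mean = 442099 / 10440 = 42.346648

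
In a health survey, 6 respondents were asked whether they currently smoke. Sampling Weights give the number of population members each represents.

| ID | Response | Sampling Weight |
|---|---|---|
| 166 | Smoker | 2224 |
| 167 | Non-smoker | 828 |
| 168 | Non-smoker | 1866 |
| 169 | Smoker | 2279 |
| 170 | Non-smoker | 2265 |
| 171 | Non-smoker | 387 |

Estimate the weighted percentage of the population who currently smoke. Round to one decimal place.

Sum of weights for 'Smoker' = 2224 + 2279 = 4503
Total weight = 2224 + 828 + 1866 + 2279 + 2265 + 387 = 9849
Weighted proportion = 4503 / 9849 = 0.45720378 → 45.720378%

45.7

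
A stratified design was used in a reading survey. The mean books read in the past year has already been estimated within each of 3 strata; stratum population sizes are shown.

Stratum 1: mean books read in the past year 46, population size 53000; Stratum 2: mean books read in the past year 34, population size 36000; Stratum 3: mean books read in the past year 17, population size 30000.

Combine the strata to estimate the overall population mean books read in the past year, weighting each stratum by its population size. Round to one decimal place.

35.1

Σ Nₕ·x̄ₕ = 46×53000 + 34×36000 + 17×30000
  = 2438000 + 1224000 + 510000 = 4172000
Σ Nₕ = 53000 + 36000 + 30000 = 119000
Overall mean = 4172000 / 119000 = 35.058824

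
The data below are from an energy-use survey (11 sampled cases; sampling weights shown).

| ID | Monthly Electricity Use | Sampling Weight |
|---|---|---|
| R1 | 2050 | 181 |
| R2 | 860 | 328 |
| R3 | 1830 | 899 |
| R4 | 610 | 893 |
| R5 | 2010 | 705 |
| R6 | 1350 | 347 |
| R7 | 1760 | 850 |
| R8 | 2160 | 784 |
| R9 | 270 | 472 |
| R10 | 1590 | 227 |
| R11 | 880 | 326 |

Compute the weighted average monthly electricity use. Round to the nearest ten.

Weighted sum = 2050×181 + 860×328 + 1830×899 + 610×893 + 2010×705 + 1350×347 + 1760×850 + 2160×784 + 270×472 + 1590×227 + 880×326
  = 371050 + 282080 + 1645170 + 544730 + 1417050 + 468450 + 1496000 + 1693440 + 127440 + 360930 + 286880 = 8693220
Sum of weights = 181 + 328 + 899 + 893 + 705 + 347 + 850 + 784 + 472 + 227 + 326 = 6012
Weighted mean = 8693220 / 6012 = 1445.978

1450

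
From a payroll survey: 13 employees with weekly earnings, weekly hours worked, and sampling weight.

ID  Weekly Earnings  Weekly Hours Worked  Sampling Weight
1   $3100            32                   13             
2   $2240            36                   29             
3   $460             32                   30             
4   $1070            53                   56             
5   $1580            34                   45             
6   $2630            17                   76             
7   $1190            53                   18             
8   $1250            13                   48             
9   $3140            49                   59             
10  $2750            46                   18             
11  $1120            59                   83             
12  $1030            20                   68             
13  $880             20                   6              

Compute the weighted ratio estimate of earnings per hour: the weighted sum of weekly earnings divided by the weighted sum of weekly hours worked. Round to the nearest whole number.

Σ wᵢ·y = 934420
Σ wᵢ·x = 19884
Ratio = 934420 / 19884 = 46.993563

47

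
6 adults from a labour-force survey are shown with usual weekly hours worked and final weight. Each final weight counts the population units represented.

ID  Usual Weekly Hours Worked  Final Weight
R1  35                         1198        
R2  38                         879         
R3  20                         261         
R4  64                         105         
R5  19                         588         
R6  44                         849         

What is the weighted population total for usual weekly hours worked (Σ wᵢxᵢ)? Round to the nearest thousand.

136000

Weighted total = 35×1198 + 38×879 + 20×261 + 64×105 + 19×588 + 44×849
  = 135800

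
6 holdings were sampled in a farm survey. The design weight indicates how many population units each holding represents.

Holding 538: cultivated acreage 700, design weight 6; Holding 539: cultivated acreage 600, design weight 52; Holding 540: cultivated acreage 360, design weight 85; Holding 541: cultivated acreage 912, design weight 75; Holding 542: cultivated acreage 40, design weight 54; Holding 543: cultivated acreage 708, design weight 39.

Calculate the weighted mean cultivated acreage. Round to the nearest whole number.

Weighted sum = 700×6 + 600×52 + 360×85 + 912×75 + 40×54 + 708×39
  = 164172
Sum of weights = 6 + 52 + 85 + 75 + 54 + 39 = 311
Weighted mean = 164172 / 311 = 527.88424

528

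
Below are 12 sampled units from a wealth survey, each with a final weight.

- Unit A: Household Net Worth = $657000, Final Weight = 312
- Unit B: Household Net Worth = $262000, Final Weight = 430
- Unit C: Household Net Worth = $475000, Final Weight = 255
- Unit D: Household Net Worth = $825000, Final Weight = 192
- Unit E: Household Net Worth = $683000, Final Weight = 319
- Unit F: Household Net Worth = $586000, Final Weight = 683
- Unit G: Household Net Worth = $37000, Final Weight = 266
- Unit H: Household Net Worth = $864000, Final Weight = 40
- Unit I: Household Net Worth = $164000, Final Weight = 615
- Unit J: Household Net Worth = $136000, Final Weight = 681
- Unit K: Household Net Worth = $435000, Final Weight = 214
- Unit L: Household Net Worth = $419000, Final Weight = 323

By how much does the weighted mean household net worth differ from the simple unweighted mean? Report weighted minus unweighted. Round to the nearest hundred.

-73600

Unweighted sum = 657000 + 262000 + 475000 + 825000 + 683000 + 586000 + 37000 + 864000 + 164000 + 136000 + 435000 + 419000 = 5543000
Unweighted mean = 5543000 / 12 = 461916.67
Weighted sum = 657000×312 + 262000×430 + 475000×255 + 825000×192 + 683000×319 + 586000×683 + 37000×266 + 864000×40 + 164000×615 + 136000×681 + 435000×214 + 419000×323
  = 204984000 + 112660000 + 121125000 + 158400000 + 217877000 + 400238000 + 9842000 + 34560000 + 100860000 + 92616000 + 93090000 + 135337000 = 1681589000
Sum of weights = 312 + 430 + 255 + 192 + 319 + 683 + 266 + 40 + 615 + 681 + 214 + 323 = 4330
Weighted mean = 1681589000 / 4330 = 388357.74
Difference (weighted minus unweighted) = -73558.93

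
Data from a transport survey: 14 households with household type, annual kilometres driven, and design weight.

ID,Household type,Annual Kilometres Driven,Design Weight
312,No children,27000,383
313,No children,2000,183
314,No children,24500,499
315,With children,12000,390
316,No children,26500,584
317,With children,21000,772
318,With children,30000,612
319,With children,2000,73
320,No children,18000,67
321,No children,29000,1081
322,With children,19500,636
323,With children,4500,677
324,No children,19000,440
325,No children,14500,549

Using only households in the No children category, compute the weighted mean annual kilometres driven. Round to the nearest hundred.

23100

No children rows: 312, 313, 314, 316, 320, 321, 324, 325
Weighted sum = 27000×383 + 2000×183 + 24500×499 + 26500×584 + 18000×67 + 29000×1081 + 19000×440 + 14500×549
  = 10341000 + 366000 + 12225500 + 15476000 + 1206000 + 31349000 + 8360000 + 7960500 = 87284000
Sum of weights = 383 + 183 + 499 + 584 + 67 + 1081 + 440 + 549 = 3786
Weighted mean = 87284000 / 3786 = 23054.411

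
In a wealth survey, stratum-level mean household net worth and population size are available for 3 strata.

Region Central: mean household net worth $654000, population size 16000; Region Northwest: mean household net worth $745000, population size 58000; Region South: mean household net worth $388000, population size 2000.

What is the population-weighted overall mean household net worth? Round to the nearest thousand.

716000

Σ Nₕ·x̄ₕ = 654000×16000 + 745000×58000 + 388000×2000
  = 10464000000 + 43210000000 + 776000000 = 54450000000
Σ Nₕ = 16000 + 58000 + 2000 = 76000
Overall mean = 54450000000 / 76000 = 716447.37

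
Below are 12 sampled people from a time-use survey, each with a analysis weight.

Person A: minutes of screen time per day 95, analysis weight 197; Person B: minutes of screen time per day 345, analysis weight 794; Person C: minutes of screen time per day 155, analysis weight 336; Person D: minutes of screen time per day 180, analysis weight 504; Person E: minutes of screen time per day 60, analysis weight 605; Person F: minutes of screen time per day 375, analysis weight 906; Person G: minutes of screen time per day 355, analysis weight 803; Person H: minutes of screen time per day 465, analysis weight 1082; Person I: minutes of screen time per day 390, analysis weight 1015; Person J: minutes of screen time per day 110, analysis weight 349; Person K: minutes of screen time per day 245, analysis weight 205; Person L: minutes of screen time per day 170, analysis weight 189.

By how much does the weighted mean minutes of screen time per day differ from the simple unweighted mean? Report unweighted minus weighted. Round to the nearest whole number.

Unweighted sum = 2945
Unweighted mean = 2945 / 12 = 245.41667
Weighted sum = 2116285
Sum of weights = 197 + 794 + 336 + 504 + 605 + 906 + 803 + 1082 + 1015 + 349 + 205 + 189 = 6985
Weighted mean = 2116285 / 6985 = 302.97566
Difference (unweighted minus weighted) = -57.558995

-58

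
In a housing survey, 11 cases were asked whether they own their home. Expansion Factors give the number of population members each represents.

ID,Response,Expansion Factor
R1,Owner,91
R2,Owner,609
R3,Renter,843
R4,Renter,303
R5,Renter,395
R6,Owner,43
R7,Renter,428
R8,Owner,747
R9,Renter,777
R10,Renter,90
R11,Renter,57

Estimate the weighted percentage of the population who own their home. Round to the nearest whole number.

Sum of weights for 'Owner' = 91 + 609 + 43 + 747 = 1490
Total weight = 91 + 609 + 843 + 303 + 395 + 43 + 428 + 747 + 777 + 90 + 57 = 4383
Weighted proportion = 1490 / 4383 = 0.33994981 → 33.994981%

34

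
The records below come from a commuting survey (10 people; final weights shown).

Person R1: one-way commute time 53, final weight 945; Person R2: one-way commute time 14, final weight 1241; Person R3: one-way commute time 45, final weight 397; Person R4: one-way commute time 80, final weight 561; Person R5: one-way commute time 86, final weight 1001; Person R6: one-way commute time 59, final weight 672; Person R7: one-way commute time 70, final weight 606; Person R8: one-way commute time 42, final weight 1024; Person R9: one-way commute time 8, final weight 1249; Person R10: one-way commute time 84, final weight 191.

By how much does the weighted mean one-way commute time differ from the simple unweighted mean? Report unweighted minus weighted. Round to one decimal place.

Unweighted sum = 53 + 14 + 45 + 80 + 86 + 59 + 70 + 42 + 8 + 84 = 541
Unweighted mean = 541 / 10 = 54.1
Weighted sum = 53×945 + 14×1241 + 45×397 + 80×561 + 86×1001 + 59×672 + 70×606 + 42×1024 + 8×1249 + 84×191
  = 367402
Sum of weights = 945 + 1241 + 397 + 561 + 1001 + 672 + 606 + 1024 + 1249 + 191 = 7887
Weighted mean = 367402 / 7887 = 46.583238
Difference (unweighted minus weighted) = 7.5167618

7.5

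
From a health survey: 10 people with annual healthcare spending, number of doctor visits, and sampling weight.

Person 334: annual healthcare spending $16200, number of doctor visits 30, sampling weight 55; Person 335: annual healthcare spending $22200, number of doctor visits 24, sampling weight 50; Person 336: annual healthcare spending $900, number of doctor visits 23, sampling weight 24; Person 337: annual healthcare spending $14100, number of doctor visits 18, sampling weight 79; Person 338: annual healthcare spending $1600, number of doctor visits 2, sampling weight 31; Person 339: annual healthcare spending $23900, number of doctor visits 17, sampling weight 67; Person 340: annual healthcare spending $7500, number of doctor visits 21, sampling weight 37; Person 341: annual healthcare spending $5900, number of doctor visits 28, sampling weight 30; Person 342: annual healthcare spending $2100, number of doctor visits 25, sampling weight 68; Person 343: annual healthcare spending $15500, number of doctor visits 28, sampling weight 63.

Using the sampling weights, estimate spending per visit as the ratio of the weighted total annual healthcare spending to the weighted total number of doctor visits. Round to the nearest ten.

570

Σ wᵢ·y = 16200×55 + 22200×50 + 900×24 + 14100×79 + 1600×31 + 23900×67 + 7500×37 + 5900×30 + 2100×68 + 15500×63
  = 891000 + 1110000 + 21600 + 1113900 + 49600 + 1601300 + 277500 + 177000 + 142800 + 976500 = 6361200
Σ wᵢ·x = 11106
Ratio = 6361200 / 11106 = 572.77147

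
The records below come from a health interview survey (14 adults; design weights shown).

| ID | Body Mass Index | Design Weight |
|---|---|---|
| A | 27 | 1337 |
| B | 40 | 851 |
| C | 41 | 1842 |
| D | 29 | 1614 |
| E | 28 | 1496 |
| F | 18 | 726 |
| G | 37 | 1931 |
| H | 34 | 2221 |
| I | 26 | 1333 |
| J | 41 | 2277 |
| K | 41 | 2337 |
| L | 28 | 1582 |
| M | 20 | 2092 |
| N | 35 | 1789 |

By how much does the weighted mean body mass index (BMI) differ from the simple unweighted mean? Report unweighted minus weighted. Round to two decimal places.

Unweighted sum = 445
Unweighted mean = 445 / 14 = 31.785714
Weighted sum = 766967
Sum of weights = 23428
Weighted mean = 766967 / 23428 = 32.737195
Difference (unweighted minus weighted) = -0.95148052

-0.95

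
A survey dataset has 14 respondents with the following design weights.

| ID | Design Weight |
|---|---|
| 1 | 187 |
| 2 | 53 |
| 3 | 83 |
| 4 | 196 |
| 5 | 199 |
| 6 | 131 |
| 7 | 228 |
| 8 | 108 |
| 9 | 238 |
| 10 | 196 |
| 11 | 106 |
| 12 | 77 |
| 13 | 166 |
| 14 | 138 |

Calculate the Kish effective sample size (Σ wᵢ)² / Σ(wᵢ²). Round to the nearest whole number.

Σ wᵢ = 2106
Σ wᵢ² = 362318
n_eff = 2106² / 362318 = 4435236 / 362318 = 12.24128

12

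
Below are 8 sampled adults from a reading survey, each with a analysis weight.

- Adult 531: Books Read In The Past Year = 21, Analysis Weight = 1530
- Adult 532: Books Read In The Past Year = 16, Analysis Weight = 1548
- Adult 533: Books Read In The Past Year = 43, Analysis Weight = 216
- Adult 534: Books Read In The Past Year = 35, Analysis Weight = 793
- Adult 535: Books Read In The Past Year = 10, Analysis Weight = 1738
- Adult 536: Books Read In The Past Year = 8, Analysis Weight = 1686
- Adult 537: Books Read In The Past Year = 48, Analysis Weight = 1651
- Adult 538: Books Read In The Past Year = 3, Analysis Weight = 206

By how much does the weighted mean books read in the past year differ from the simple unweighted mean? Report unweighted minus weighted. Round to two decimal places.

Unweighted sum = 21 + 16 + 43 + 35 + 10 + 8 + 48 + 3 = 184
Unweighted mean = 184 / 8 = 23
Weighted sum = 21×1530 + 16×1548 + 43×216 + 35×793 + 10×1738 + 8×1686 + 48×1651 + 3×206
  = 32130 + 24768 + 9288 + 27755 + 17380 + 13488 + 79248 + 618 = 204675
Sum of weights = 1530 + 1548 + 216 + 793 + 1738 + 1686 + 1651 + 206 = 9368
Weighted mean = 204675 / 9368 = 21.848313
Difference (unweighted minus weighted) = 1.1516866

1.15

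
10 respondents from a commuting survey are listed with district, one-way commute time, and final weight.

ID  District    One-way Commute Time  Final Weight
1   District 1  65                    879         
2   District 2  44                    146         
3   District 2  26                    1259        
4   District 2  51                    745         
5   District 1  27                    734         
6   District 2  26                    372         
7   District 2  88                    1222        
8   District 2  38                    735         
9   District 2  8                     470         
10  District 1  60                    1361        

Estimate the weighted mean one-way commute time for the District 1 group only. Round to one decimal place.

53.3

District 1 rows: 1, 5, 10
Weighted sum = 158613
Sum of weights = 879 + 734 + 1361 = 2974
Weighted mean = 158613 / 2974 = 53.333221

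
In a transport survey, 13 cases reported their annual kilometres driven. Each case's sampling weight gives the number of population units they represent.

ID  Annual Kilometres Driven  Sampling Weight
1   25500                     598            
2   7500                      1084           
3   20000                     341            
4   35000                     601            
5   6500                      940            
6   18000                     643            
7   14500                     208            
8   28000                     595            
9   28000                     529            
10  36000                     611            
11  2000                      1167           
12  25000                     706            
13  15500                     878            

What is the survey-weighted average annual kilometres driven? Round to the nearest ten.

Weighted sum = 158995000
Sum of weights = 8901
Weighted mean = 158995000 / 8901 = 17862.6

17860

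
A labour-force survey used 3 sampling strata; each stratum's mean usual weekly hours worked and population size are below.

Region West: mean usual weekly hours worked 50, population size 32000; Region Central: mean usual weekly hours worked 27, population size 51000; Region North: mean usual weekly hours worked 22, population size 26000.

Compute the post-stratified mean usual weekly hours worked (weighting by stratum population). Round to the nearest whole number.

Σ Nₕ·x̄ₕ = 50×32000 + 27×51000 + 22×26000
  = 1600000 + 1377000 + 572000 = 3549000
Σ Nₕ = 32000 + 51000 + 26000 = 109000
Overall mean = 3549000 / 109000 = 32.559633

33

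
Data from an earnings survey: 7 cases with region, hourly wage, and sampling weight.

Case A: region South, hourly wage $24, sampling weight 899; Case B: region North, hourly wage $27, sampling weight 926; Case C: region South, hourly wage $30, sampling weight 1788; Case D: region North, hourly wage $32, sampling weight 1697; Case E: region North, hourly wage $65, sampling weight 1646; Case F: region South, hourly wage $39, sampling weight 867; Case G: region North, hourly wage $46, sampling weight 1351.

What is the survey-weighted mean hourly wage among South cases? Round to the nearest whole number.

31

South rows: A, C, F
Weighted sum = 24×899 + 30×1788 + 39×867
  = 21576 + 53640 + 33813 = 109029
Sum of weights = 899 + 1788 + 867 = 3554
Weighted mean = 109029 / 3554 = 30.677828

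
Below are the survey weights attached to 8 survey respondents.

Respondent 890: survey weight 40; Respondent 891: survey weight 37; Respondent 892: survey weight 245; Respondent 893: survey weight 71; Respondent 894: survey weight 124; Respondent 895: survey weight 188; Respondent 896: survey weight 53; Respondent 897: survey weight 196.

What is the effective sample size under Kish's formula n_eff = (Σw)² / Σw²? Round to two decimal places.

Σ wᵢ = 40 + 37 + 245 + 71 + 124 + 188 + 53 + 196 = 954
Σ wᵢ² = 1600 + 1369 + 60025 + 5041 + 15376 + 35344 + 2809 + 38416 = 159980
n_eff = 954² / 159980 = 910116 / 159980 = 5.6889361

5.69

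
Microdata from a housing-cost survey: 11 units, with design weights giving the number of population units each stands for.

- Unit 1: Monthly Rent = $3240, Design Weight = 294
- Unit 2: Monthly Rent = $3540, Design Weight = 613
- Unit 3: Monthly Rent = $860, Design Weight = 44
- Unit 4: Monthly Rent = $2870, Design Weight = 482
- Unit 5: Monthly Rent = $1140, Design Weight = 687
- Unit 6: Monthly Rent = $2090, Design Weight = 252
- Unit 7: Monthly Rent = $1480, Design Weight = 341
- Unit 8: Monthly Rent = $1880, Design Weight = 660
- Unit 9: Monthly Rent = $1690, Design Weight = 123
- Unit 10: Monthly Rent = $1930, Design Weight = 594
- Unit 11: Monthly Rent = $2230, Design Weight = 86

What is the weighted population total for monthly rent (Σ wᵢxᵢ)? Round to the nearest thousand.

9145000

Weighted total = 3240×294 + 3540×613 + 860×44 + 2870×482 + 1140×687 + 2090×252 + 1480×341 + 1880×660 + 1690×123 + 1930×594 + 2230×86
  = 952560 + 2170020 + 37840 + 1383340 + 783180 + 526680 + 504680 + 1240800 + 207870 + 1146420 + 191780 = 9145170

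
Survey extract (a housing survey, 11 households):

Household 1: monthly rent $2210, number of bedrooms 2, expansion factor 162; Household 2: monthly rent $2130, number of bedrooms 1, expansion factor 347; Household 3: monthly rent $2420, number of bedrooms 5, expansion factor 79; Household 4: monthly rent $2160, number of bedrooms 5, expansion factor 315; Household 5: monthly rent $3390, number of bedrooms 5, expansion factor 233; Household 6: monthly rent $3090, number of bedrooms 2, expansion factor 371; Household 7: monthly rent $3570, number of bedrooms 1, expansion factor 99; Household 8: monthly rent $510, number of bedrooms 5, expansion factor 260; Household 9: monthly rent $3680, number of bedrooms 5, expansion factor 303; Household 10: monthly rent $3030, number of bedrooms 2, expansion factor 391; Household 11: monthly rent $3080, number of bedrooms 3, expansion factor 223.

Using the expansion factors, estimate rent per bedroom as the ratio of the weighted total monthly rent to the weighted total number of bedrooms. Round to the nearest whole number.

Σ wᵢ·y = 7377610
Σ wᵢ·x = 2×162 + 1×347 + 5×79 + 5×315 + 5×233 + 2×371 + 1×99 + 5×260 + 5×303 + 2×391 + 3×223
  = 324 + 347 + 395 + 1575 + 1165 + 742 + 99 + 1300 + 1515 + 782 + 669 = 8913
Ratio = 7377610 / 8913 = 827.73589

828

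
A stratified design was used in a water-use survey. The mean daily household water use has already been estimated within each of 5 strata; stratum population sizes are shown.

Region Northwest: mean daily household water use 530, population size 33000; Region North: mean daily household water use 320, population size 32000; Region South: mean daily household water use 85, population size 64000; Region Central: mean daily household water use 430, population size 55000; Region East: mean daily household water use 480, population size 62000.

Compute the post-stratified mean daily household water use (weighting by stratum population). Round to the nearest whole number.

352

Σ Nₕ·x̄ₕ = 530×33000 + 320×32000 + 85×64000 + 430×55000 + 480×62000
  = 17490000 + 10240000 + 5440000 + 23650000 + 29760000 = 86580000
Σ Nₕ = 246000
Overall mean = 86580000 / 246000 = 351.95122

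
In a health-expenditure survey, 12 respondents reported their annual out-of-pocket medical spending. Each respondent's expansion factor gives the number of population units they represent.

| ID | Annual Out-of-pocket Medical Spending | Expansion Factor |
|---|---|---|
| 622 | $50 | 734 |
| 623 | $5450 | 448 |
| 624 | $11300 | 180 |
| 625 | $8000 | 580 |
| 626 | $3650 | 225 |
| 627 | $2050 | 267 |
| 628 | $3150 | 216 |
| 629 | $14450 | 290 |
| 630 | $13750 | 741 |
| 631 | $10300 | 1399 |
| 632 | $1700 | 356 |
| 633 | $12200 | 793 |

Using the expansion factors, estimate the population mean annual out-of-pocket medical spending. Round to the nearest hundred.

Weighted sum = 50×734 + 5450×448 + 11300×180 + 8000×580 + 3650×225 + 2050×267 + 3150×216 + 14450×290 + 13750×741 + 10300×1399 + 1700×356 + 12200×793
  = 36700 + 2441600 + 2034000 + 4640000 + 821250 + 547350 + 680400 + 4190500 + 10188750 + 14409700 + 605200 + 9674600 = 50270050
Sum of weights = 734 + 448 + 180 + 580 + 225 + 267 + 216 + 290 + 741 + 1399 + 356 + 793 = 6229
Weighted mean = 50270050 / 6229 = 8070.3243

8100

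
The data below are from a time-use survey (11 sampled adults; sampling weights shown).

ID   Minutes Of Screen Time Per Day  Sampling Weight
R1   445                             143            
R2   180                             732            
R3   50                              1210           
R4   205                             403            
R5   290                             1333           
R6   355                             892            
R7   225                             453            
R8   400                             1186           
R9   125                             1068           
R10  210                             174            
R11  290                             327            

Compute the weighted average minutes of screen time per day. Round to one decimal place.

237.7

Weighted sum = 445×143 + 180×732 + 50×1210 + 205×403 + 290×1333 + 355×892 + 225×453 + 400×1186 + 125×1068 + 210×174 + 290×327
  = 63635 + 131760 + 60500 + 82615 + 386570 + 316660 + 101925 + 474400 + 133500 + 36540 + 94830 = 1882935
Sum of weights = 143 + 732 + 1210 + 403 + 1333 + 892 + 453 + 1186 + 1068 + 174 + 327 = 7921
Weighted mean = 1882935 / 7921 = 237.7143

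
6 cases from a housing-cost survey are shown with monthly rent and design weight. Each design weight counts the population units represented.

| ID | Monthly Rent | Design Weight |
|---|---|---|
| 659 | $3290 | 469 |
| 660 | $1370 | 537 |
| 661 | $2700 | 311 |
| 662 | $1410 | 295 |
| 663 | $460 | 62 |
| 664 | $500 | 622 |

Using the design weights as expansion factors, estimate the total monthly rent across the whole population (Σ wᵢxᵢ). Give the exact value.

3873870

Weighted total = 3290×469 + 1370×537 + 2700×311 + 1410×295 + 460×62 + 500×622
  = 1543010 + 735690 + 839700 + 415950 + 28520 + 311000 = 3873870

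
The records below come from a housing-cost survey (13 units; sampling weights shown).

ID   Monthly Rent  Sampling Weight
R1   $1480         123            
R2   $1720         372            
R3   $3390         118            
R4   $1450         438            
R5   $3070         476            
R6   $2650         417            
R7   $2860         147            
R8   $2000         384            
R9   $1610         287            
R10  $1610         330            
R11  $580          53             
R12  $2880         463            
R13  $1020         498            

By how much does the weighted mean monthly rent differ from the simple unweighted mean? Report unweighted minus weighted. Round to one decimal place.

-40.0

Unweighted sum = 26320
Unweighted mean = 26320 / 13 = 2024.6154
Weighted sum = 8477300
Sum of weights = 4106
Weighted mean = 8477300 / 4106 = 2064.6128
Difference (unweighted minus weighted) = -39.997377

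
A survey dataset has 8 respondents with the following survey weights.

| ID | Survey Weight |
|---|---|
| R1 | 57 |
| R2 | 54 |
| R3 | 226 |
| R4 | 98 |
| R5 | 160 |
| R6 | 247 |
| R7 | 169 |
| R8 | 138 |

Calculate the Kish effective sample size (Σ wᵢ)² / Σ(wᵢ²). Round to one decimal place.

Σ wᵢ = 1149
Σ wᵢ² = 3249 + 2916 + 51076 + 9604 + 25600 + 61009 + 28561 + 19044 = 201059
n_eff = 1149² / 201059 = 1320201 / 201059 = 6.5662368

6.6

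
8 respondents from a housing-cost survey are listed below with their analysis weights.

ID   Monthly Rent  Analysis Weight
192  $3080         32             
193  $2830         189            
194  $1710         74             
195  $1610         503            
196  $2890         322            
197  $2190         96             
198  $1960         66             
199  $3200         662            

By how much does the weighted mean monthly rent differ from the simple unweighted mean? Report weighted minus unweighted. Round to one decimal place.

116.9

Unweighted sum = 3080 + 2830 + 1710 + 1610 + 2890 + 2190 + 1960 + 3200 = 19470
Unweighted mean = 19470 / 8 = 2433.75
Weighted sum = 3080×32 + 2830×189 + 1710×74 + 1610×503 + 2890×322 + 2190×96 + 1960×66 + 3200×662
  = 4958380
Sum of weights = 32 + 189 + 74 + 503 + 322 + 96 + 66 + 662 = 1944
Weighted mean = 4958380 / 1944 = 2550.607
Difference (weighted minus unweighted) = 116.857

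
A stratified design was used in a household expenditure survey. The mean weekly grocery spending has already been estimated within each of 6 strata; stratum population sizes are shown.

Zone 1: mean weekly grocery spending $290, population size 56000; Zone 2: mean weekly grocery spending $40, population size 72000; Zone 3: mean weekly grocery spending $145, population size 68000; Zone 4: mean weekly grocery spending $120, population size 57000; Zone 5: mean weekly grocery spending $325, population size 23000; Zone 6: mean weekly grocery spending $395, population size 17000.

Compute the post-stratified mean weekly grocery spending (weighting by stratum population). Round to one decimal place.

170.7

Σ Nₕ·x̄ₕ = 290×56000 + 40×72000 + 145×68000 + 120×57000 + 325×23000 + 395×17000
  = 16240000 + 2880000 + 9860000 + 6840000 + 7475000 + 6715000 = 50010000
Σ Nₕ = 293000
Overall mean = 50010000 / 293000 = 170.68259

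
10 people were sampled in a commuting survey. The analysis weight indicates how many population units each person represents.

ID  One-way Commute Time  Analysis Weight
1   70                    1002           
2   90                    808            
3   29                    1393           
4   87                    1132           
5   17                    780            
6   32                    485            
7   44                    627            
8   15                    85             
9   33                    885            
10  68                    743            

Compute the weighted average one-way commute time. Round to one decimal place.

Weighted sum = 70×1002 + 90×808 + 29×1393 + 87×1132 + 17×780 + 32×485 + 44×627 + 15×85 + 33×885 + 68×743
  = 419113
Sum of weights = 1002 + 808 + 1393 + 1132 + 780 + 485 + 627 + 85 + 885 + 743 = 7940
Weighted mean = 419113 / 7940 = 52.785013

52.8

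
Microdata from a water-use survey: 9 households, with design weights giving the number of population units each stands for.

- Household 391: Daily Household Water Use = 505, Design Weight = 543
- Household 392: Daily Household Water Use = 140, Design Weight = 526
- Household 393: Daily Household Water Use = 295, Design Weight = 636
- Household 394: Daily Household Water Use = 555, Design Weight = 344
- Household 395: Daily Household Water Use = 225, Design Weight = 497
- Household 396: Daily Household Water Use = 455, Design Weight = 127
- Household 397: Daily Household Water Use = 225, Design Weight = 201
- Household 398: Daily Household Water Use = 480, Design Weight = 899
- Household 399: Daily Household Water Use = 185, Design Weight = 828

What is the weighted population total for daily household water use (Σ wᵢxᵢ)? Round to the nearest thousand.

1526000

Weighted total = 1525930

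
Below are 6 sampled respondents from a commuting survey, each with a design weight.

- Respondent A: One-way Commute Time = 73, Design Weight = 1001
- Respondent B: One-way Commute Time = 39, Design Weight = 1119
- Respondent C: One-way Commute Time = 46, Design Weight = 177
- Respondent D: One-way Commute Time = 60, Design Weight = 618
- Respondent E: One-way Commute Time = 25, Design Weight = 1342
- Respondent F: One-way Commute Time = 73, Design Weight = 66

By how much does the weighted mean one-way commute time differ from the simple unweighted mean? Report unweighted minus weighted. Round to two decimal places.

6.33

Unweighted sum = 316
Unweighted mean = 316 / 6 = 52.666667
Weighted sum = 73×1001 + 39×1119 + 46×177 + 60×618 + 25×1342 + 73×66
  = 73073 + 43641 + 8142 + 37080 + 33550 + 4818 = 200304
Sum of weights = 1001 + 1119 + 177 + 618 + 1342 + 66 = 4323
Weighted mean = 200304 / 4323 = 46.33449
Difference (unweighted minus weighted) = 6.3321767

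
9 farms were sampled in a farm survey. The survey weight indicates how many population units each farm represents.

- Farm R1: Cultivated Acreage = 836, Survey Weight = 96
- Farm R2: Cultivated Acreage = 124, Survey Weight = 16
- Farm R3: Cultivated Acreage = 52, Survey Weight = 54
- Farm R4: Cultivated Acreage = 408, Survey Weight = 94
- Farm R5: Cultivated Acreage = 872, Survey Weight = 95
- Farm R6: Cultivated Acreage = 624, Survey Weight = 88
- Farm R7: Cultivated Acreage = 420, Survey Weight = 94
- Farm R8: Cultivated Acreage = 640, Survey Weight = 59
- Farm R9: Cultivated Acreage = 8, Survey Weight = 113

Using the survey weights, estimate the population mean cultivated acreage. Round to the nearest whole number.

479

Weighted sum = 339296
Sum of weights = 96 + 16 + 54 + 94 + 95 + 88 + 94 + 59 + 113 = 709
Weighted mean = 339296 / 709 = 478.55571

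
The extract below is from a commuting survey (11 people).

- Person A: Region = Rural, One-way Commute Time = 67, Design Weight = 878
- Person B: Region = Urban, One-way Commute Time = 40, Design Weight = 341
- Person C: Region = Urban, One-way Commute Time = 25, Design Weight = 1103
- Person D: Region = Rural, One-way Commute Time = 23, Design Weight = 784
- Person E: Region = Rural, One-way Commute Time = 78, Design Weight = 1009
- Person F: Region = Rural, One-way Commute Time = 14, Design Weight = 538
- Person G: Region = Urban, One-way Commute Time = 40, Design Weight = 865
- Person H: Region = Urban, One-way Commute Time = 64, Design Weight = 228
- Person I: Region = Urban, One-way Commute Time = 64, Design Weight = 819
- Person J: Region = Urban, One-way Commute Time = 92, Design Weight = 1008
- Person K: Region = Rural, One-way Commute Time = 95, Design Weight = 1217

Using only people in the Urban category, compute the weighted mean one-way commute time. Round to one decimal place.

Urban rows: B, C, G, H, I, J
Weighted sum = 40×341 + 25×1103 + 40×865 + 64×228 + 64×819 + 92×1008
  = 235559
Sum of weights = 4364
Weighted mean = 235559 / 4364 = 53.977773

54.0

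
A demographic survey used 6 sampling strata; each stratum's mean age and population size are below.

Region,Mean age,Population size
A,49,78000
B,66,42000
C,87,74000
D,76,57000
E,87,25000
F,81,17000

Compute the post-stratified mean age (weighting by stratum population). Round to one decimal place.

Σ Nₕ·x̄ₕ = 20916000
Σ Nₕ = 78000 + 42000 + 74000 + 57000 + 25000 + 17000 = 293000
Overall mean = 20916000 / 293000 = 71.385666

71.4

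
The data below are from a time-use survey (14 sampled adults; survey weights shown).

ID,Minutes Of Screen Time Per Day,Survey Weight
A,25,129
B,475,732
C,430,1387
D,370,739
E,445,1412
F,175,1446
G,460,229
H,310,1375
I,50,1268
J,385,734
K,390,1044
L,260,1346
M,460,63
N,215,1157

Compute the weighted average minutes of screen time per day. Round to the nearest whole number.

307

Weighted sum = 4014590
Sum of weights = 13061
Weighted mean = 4014590 / 13061 = 307.37233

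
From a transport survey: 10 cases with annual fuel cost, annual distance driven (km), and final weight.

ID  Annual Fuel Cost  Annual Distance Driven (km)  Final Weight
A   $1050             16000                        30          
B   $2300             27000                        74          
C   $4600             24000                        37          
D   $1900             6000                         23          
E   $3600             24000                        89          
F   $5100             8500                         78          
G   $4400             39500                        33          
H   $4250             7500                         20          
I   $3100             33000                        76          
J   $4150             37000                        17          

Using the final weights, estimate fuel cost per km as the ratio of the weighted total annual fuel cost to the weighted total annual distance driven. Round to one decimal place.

Σ wᵢ·y = 1050×30 + 2300×74 + 4600×37 + 1900×23 + 3600×89 + 5100×78 + 4400×33 + 4250×20 + 3100×76 + 4150×17
  = 31500 + 170200 + 170200 + 43700 + 320400 + 397800 + 145200 + 85000 + 235600 + 70550 = 1670150
Σ wᵢ·x = 16000×30 + 27000×74 + 24000×37 + 6000×23 + 24000×89 + 8500×78 + 39500×33 + 7500×20 + 33000×76 + 37000×17
  = 10893500
Ratio = 1670150 / 10893500 = 0.1533162

0.2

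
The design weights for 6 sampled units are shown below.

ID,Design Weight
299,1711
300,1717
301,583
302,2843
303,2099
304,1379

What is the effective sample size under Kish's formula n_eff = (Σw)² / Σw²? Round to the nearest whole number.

5

Σ wᵢ = 1711 + 1717 + 583 + 2843 + 2099 + 1379 = 10332
Σ wᵢ² = 2927521 + 2948089 + 339889 + 8082649 + 4405801 + 1901641 = 20605590
n_eff = 10332² / 20605590 = 106750224 / 20605590 = 5.1806439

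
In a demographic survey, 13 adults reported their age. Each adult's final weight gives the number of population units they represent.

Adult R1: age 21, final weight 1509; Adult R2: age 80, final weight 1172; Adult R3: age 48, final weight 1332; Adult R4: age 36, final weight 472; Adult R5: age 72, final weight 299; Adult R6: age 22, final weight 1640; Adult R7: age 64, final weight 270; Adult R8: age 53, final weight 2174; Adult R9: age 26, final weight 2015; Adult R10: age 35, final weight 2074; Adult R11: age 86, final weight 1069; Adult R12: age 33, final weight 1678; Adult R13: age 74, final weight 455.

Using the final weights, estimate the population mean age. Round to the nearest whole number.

43

Weighted sum = 702445
Sum of weights = 16159
Weighted mean = 702445 / 16159 = 43.470821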